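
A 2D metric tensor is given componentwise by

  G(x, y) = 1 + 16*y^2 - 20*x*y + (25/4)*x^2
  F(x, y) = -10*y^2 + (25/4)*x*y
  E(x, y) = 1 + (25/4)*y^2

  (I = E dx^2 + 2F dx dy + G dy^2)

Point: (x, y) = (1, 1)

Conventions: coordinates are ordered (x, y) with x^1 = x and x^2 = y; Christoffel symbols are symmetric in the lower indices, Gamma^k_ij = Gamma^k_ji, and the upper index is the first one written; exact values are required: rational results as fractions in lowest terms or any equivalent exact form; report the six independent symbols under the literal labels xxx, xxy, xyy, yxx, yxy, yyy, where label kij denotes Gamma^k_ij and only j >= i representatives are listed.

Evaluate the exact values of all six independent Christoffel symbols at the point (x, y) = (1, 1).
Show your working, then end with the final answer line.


E = 29/4, F = -15/4, G = 13/4 at the point
E_x = 0, E_y = 25/2, F_x = 25/4, F_y = -55/4, G_x = -15/2, G_y = 12
EG - F^2 = 19/2;  g^inv = (2/19) * [[13/4, 15/4], [15/4, 29/4]]
first-kind symbols [ij,l] = (1/2)(d_i g_jl + d_j g_il - d_l g_ij): [xx,x] = E_x/2 = 0, [xx,y] = F_x - E_y/2 = 0, [xy,x] = E_y/2 = 25/4, [xy,y] = G_x/2 = -15/4, [yy,x] = F_y - G_x/2 = -10, [yy,y] = G_y/2 = 6
Gamma^x_ij = (G*[ij,x] - F*[ij,y])/(EG - F^2), Gamma^y_ij = (E*[ij,y] - F*[ij,x])/(EG - F^2)

Answer: Gamma_xxx = 0, Gamma_xxy = 25/38, Gamma_xyy = -20/19, Gamma_yxx = 0, Gamma_yxy = -15/38, Gamma_yyy = 12/19


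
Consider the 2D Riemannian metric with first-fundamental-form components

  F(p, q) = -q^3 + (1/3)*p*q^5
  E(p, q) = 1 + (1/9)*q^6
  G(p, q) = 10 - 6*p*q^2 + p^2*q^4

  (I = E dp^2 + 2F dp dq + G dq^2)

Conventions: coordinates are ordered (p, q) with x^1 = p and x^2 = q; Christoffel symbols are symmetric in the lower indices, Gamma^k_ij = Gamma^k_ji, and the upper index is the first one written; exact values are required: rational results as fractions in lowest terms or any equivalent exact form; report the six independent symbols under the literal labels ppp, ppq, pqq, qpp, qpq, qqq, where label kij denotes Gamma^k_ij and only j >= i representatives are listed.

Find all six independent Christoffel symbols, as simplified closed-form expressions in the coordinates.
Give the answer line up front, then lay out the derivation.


Answer: Gamma_ppp = 0, Gamma_ppq = 3*q^5/(9*p^2*q^4 - 54*p*q^2 + q^6 + 90), Gamma_pqq = 6*p*q^4/(9*p^2*q^4 - 54*p*q^2 + q^6 + 90), Gamma_qpp = 0, Gamma_qpq = (9*p*q^4 - 27*q^2)/(9*p^2*q^4 - 54*p*q^2 + q^6 + 90), Gamma_qqq = (18*p^2*q^3 - 54*p*q)/(9*p^2*q^4 - 54*p*q^2 + q^6 + 90)

E = 1 + (1/9)*q^6; F = -q^3 + (1/3)*p*q^5; G = 10 - 6*p*q^2 + p^2*q^4
Gamma^k_ij = (1/2) g^{kl} (d_i g_jl + d_j g_il - d_l g_ij), with g^inv = (1/(EG-F^2)) [[G, -F], [-F, E]]
first partials: E_p = 0, E_q = (2/3)*q^5, F_p = (1/3)*q^5, F_q = -3*q^2 + (5/3)*p*q^4, G_p = -6*q^2 + 2*p*q^4, G_q = -12*p*q + 4*p^2*q^3
D = EG - F^2 = 10 - 6*p*q^2 + (1/9)*q^6 + p^2*q^4
expanded: Gamma^p_pp = (G E_p - 2F F_p + F E_q)/(2D), Gamma^p_pq = (G E_q - F G_p)/(2D), Gamma^p_qq = (2G F_q - G G_p - F G_q)/(2D), Gamma^q_pp = (2E F_p - E E_q - F E_p)/(2D), Gamma^q_pq = (E G_p - F E_q)/(2D), Gamma^q_qq = (E G_q - 2F F_q + F G_p)/(2D); substitute and cancel common factors


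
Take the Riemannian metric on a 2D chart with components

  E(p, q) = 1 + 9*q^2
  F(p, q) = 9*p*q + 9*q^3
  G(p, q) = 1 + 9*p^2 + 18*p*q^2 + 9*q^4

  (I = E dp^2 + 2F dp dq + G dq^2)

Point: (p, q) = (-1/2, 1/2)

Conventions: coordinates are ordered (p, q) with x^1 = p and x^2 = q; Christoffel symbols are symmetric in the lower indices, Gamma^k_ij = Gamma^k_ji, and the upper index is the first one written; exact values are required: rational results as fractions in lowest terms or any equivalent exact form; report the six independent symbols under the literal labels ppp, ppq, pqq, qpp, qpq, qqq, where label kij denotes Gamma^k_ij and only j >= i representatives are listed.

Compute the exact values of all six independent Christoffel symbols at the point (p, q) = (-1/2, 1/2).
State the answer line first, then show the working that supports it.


Answer: Gamma_ppp = 0, Gamma_ppq = 72/61, Gamma_pqq = 72/61, Gamma_qpp = 0, Gamma_qpq = -36/61, Gamma_qqq = -36/61

E = 13/4, F = -9/8, G = 25/16 at the point
E_p = 0, E_q = 9, F_p = 9/2, F_q = 9/4, G_p = -9/2, G_q = -9/2
EG - F^2 = 61/16;  g^inv = (16/61) * [[25/16, 9/8], [9/8, 13/4]]
first-kind symbols [ij,l] = (1/2)(d_i g_jl + d_j g_il - d_l g_ij): [pp,p] = E_p/2 = 0, [pp,q] = F_p - E_q/2 = 0, [pq,p] = E_q/2 = 9/2, [pq,q] = G_p/2 = -9/4, [qq,p] = F_q - G_p/2 = 9/2, [qq,q] = G_q/2 = -9/4
Gamma^p_ij = (G*[ij,p] - F*[ij,q])/(EG - F^2), Gamma^q_ij = (E*[ij,q] - F*[ij,p])/(EG - F^2)


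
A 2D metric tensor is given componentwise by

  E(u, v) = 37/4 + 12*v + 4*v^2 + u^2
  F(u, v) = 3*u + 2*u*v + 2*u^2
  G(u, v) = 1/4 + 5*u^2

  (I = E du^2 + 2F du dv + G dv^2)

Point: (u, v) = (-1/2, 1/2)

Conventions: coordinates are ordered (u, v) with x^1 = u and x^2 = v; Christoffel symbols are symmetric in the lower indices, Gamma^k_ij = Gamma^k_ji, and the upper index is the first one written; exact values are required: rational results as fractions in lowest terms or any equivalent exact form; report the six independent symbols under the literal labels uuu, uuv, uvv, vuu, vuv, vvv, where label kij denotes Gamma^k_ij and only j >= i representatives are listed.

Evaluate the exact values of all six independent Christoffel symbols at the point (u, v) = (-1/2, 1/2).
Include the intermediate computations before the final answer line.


E = 33/2, F = -3/2, G = 3/2 at the point
E_u = -1, E_v = 16, F_u = 2, F_v = -1, G_u = -5, G_v = 0
EG - F^2 = 45/2;  g^inv = (2/45) * [[3/2, 3/2], [3/2, 33/2]]
first-kind symbols [ij,l] = (1/2)(d_i g_jl + d_j g_il - d_l g_ij): [uu,u] = E_u/2 = -1/2, [uu,v] = F_u - E_v/2 = -6, [uv,u] = E_v/2 = 8, [uv,v] = G_u/2 = -5/2, [vv,u] = F_v - G_u/2 = 3/2, [vv,v] = G_v/2 = 0
Gamma^u_ij = (G*[ij,u] - F*[ij,v])/(EG - F^2), Gamma^v_ij = (E*[ij,v] - F*[ij,u])/(EG - F^2)

Answer: Gamma_uuu = -13/30, Gamma_uuv = 11/30, Gamma_uvv = 1/10, Gamma_vuu = -133/30, Gamma_vuv = -13/10, Gamma_vvv = 1/10


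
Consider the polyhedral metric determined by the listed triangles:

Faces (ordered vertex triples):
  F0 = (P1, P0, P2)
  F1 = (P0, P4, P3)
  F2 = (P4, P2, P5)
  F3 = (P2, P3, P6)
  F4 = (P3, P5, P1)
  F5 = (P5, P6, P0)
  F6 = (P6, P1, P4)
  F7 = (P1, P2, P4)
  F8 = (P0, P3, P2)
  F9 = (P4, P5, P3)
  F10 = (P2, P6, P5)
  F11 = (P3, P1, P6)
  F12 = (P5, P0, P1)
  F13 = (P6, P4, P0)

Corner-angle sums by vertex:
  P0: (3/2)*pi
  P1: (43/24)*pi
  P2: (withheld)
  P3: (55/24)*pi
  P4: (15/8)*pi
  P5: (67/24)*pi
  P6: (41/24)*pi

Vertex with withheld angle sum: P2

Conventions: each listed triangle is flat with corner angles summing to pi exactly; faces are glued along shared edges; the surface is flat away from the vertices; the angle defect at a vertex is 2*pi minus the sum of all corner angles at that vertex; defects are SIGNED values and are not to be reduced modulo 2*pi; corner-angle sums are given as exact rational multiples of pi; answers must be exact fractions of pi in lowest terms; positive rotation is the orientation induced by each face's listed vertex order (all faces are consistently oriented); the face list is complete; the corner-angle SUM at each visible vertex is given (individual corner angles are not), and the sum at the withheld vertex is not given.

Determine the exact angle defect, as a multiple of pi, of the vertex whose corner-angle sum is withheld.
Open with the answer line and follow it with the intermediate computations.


Answer: defect(P2) = -pi/24

V = 7, E = 21, F = 14; chi = V - E + F = 0
Gauss-Bonnet: total defect = 2*pi*chi = 0; visible defects sum to pi/24


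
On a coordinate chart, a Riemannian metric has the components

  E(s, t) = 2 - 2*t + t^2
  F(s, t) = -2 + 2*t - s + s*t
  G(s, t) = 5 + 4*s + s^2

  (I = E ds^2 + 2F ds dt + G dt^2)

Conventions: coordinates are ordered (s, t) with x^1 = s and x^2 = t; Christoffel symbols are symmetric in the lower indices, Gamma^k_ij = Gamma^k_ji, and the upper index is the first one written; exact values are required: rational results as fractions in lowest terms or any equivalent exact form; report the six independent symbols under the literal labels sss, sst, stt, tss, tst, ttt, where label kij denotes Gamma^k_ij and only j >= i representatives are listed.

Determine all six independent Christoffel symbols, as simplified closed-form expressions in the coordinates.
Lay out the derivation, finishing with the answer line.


E = 2 - 2*t + t^2; F = -2 + 2*t - s + s*t; G = 5 + 4*s + s^2
Gamma^k_ij = (1/2) g^{kl} (d_i g_jl + d_j g_il - d_l g_ij), with g^inv = (1/(EG-F^2)) [[G, -F], [-F, E]]
first partials: E_s = 0, E_t = -2 + 2*t, F_s = -1 + t, F_t = 2 + s, G_s = 4 + 2*s, G_t = 0
D = EG - F^2 = 6 - 2*t + 4*s + t^2 + s^2
expanded: Gamma^s_ss = (G E_s - 2F F_s + F E_t)/(2D), Gamma^s_st = (G E_t - F G_s)/(2D), Gamma^s_tt = (2G F_t - G G_s - F G_t)/(2D), Gamma^t_ss = (2E F_s - E E_t - F E_s)/(2D), Gamma^t_st = (E G_s - F E_t)/(2D), Gamma^t_tt = (E G_t - 2F F_t + F G_s)/(2D); substitute and cancel common factors

Answer: Gamma_sss = 0, Gamma_sst = (t - 1)/(s^2 + 4*s + t^2 - 2*t + 6), Gamma_stt = 0, Gamma_tss = 0, Gamma_tst = (s + 2)/(s^2 + 4*s + t^2 - 2*t + 6), Gamma_ttt = 0


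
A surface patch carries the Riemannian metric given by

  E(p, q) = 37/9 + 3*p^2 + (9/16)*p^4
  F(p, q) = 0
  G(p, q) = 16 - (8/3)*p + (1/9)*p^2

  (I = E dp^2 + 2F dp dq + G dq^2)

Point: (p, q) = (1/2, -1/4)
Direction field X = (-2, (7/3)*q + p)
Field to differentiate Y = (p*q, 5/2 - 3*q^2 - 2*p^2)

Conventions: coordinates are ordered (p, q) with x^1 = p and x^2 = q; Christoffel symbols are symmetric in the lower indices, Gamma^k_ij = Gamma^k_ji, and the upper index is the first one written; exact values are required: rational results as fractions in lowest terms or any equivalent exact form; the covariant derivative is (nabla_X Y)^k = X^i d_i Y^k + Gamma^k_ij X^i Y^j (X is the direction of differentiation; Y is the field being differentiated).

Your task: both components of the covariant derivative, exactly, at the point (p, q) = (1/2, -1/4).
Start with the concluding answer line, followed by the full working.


Answer: (nabla_X Y)^p = 136099/270744, (nabla_X Y)^q = 4625/1104

E = 11281/2304, F = 0, G = 529/36 at the point
E_p = 105/32, E_q = 0, F_p = 0, F_q = 0, G_p = -23/9, G_q = 0
EG - F^2 = 5967649/82944;  g^inv = (82944/5967649) * [[529/36, 0], [0, 11281/2304]]
first-kind symbols [ij,l] = (1/2)(d_i g_jl + d_j g_il - d_l g_ij): [pp,p] = E_p/2 = 105/64, [pp,q] = F_p - E_q/2 = 0, [pq,p] = E_q/2 = 0, [pq,q] = G_p/2 = -23/18, [qq,p] = F_q - G_p/2 = 23/18, [qq,q] = G_q/2 = 0
Gamma^p_ij = (G*[ij,p] - F*[ij,q])/(EG - F^2), Gamma^q_ij = (E*[ij,q] - F*[ij,p])/(EG - F^2)
Gamma_ppp = 3780/11281, Gamma_ppq = 0, Gamma_pqq = 2944/11281, Gamma_qpp = 0, Gamma_qpq = -2/23, Gamma_qqq = 0
X = (-2, -1/12), Y = (-1/8, 29/16) at the point


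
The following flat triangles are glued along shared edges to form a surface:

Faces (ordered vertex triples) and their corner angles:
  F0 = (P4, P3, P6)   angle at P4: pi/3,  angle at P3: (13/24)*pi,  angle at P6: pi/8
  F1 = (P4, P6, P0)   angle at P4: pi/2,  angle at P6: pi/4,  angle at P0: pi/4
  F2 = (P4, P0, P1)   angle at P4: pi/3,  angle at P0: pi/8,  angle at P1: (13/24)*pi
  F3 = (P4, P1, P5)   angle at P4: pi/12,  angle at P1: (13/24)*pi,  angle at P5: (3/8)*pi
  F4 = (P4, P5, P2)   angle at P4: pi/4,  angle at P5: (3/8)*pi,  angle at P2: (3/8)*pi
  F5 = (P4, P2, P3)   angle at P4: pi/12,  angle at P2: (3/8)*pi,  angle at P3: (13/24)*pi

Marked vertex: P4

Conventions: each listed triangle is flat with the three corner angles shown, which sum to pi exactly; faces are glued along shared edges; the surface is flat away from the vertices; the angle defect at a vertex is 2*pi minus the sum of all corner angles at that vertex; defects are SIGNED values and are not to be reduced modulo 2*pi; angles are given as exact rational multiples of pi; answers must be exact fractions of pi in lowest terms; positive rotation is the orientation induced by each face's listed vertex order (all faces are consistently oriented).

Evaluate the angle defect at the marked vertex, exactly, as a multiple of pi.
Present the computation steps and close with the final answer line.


Sum of corner angles at P4: (19/12)*pi
defect = 2*pi - (19/12)*pi

Answer: defect(P4) = (5/12)*pi


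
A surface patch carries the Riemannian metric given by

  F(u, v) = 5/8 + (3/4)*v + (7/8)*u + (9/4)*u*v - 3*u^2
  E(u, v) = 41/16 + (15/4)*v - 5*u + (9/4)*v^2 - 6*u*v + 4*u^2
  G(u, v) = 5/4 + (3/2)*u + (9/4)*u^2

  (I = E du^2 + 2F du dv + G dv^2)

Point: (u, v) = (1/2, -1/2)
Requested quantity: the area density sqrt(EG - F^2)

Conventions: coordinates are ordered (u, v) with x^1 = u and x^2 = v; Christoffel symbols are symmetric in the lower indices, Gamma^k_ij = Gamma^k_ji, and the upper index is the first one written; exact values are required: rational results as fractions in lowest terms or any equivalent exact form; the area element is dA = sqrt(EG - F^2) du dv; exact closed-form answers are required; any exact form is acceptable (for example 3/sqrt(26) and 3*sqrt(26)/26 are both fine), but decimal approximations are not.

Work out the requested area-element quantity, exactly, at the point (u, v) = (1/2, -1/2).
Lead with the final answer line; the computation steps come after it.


Answer: sqrt(EG - F^2) = 3*sqrt(5)/4

E = 5/4, F = -5/8, G = 41/16; EG - F^2 = 45/16


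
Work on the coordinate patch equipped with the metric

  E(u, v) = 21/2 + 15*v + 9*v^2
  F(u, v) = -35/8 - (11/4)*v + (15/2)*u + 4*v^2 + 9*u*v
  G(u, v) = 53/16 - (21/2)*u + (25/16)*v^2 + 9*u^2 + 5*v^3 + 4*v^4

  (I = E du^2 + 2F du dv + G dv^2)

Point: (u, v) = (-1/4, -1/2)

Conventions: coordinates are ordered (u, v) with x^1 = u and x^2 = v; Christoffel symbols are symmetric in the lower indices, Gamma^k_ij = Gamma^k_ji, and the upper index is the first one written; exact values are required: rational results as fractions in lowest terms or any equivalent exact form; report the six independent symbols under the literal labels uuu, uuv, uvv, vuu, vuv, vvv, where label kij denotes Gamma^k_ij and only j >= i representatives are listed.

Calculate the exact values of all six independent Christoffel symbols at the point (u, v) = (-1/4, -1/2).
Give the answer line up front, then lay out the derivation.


Answer: Gamma_uuu = 0, Gamma_uuv = -276/6821, Gamma_uvv = -2436/6821, Gamma_vuu = 0, Gamma_vuv = -7968/6821, Gamma_vvv = -930/6821

E = 21/4, F = -11/4, G = 417/64 at the point
E_u = 0, E_v = 6, F_u = 3, F_v = -9, G_u = -15, G_v = 3/16
EG - F^2 = 6821/256;  g^inv = (256/6821) * [[417/64, 11/4], [11/4, 21/4]]
first-kind symbols [ij,l] = (1/2)(d_i g_jl + d_j g_il - d_l g_ij): [uu,u] = E_u/2 = 0, [uu,v] = F_u - E_v/2 = 0, [uv,u] = E_v/2 = 3, [uv,v] = G_u/2 = -15/2, [vv,u] = F_v - G_u/2 = -3/2, [vv,v] = G_v/2 = 3/32
Gamma^u_ij = (G*[ij,u] - F*[ij,v])/(EG - F^2), Gamma^v_ij = (E*[ij,v] - F*[ij,u])/(EG - F^2)


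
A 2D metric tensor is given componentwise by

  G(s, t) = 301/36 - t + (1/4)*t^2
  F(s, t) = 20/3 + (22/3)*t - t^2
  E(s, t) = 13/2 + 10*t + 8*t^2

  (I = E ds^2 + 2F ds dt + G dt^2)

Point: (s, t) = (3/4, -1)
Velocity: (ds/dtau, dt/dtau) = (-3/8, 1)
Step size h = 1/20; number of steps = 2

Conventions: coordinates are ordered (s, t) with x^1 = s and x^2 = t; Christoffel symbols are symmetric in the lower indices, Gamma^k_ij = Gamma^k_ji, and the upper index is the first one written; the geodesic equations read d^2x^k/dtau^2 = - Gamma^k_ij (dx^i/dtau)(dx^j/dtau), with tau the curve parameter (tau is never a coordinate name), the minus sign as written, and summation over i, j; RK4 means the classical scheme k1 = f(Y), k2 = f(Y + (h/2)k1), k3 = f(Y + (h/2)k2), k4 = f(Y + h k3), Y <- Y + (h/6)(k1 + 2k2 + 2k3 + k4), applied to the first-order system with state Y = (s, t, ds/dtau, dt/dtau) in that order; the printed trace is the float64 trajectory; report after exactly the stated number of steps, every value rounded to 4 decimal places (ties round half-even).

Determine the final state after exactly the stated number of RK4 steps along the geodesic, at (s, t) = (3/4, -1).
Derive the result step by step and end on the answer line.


f(Y) = (ds/dtau, dt/dtau, -Gamma^s_ij Y'^i Y'^j, -Gamma^t_ij Y'^i Y'^j) with the Gammas evaluated at the stage position; h = 0.050000; intermediate values shown to 6 dp
step 0: s = 0.7500, t = -1.0000, ds/dtau = -0.3750, dt/dtau = 1.0000
step 1:
  k1: at (s, t) = (0.750000, -1.000000), (ds/dtau, dt/dtau) = (-0.375000, 1.000000); Gamma_sss = 0.123542, Gamma_sst = -0.712423, Gamma_stt = 2.185541, Gamma_tss = 0.333562, Gamma_tst = -0.123542, Gamma_ttt = 0.300961; k1 = (-0.375000, 1.000000, -2.737231, -0.440524)
  k2: at (s, t) = (0.740625, -0.975000), (ds/dtau, dt/dtau) = (-0.443431, 0.988987); Gamma_sss = 0.101295, Gamma_sst = -0.676292, Gamma_stt = 2.215324, Gamma_tss = 0.307638, Gamma_tst = -0.101295, Gamma_ttt = 0.254125; k2 = (-0.443431, 0.988987, -2.779888, -0.397895)
  k3: at (s, t) = (0.738914, -0.975275), (ds/dtau, dt/dtau) = (-0.444497, 0.990053); Gamma_sss = 0.101532, Gamma_sst = -0.676696, Gamma_stt = 2.214988, Gamma_tss = 0.307917, Gamma_tst = -0.101532, Gamma_ttt = 0.254648; k3 = (-0.444497, 0.990053, -2.786796, -0.399808)
  k4: at (s, t) = (0.727775, -0.950497), (ds/dtau, dt/dtau) = (-0.514340, 0.980010); Gamma_sss = 0.080979, Gamma_sst = -0.639827, Gamma_stt = 2.246041, Gamma_tss = 0.283275, Gamma_tst = -0.080979, Gamma_ttt = 0.206927; k4 = (-0.514340, 0.980010, -2.823583, -0.355311)
  Y <- Y + (h/6)(k1 + 2k2 + 2k3 + k4): s = 0.7278, t = -0.9505, ds/dtau = -0.5141, dt/dtau = 0.9801
step 2:
  k1: at (s, t) = (0.727790, -0.950516), (ds/dtau, dt/dtau) = (-0.514118, 0.980073); Gamma_sss = 0.080993, Gamma_sst = -0.639855, Gamma_stt = 2.246017, Gamma_tss = 0.283293, Gamma_tst = -0.080993, Gamma_ttt = 0.206963; k1 = (-0.514118, 0.980073, -2.823617, -0.355297)
  k2: at (s, t) = (0.714937, -0.926014), (ds/dtau, dt/dtau) = (-0.584709, 0.971191); Gamma_sss = 0.062220, Gamma_sst = -0.602259, Gamma_stt = 2.278321, Gamma_tss = 0.259873, Gamma_tst = -0.062220, Gamma_ttt = 0.158386; k2 = (-0.584709, 0.971191, -2.854212, -0.308903)
  k3: at (s, t) = (0.713172, -0.926236), (ds/dtau, dt/dtau) = (-0.585473, 0.972350); Gamma_sss = 0.062383, Gamma_sst = -0.602605, Gamma_stt = 2.278021, Gamma_tss = 0.260082, Gamma_tst = -0.062383, Gamma_ttt = 0.158833; k3 = (-0.585473, 0.972350, -2.861282, -0.310349)
  k4: at (s, t) = (0.698516, -0.901898), (ds/dtau, dt/dtau) = (-0.657182, 0.964556); Gamma_sss = 0.045325, Gamma_sst = -0.564055, Gamma_stt = 2.311749, Gamma_tss = 0.237648, Gamma_tst = -0.045325, Gamma_ttt = 0.109125; k4 = (-0.657182, 0.964556, -2.885447, -0.261626)
  Y <- Y + (h/6)(k1 + 2k2 + 2k3 + k4): s = 0.6985, t = -0.9019, ds/dtau = -0.6570, dt/dtau = 0.9646

Answer: s = 0.6985, t = -0.9019, ds/dtau = -0.6570, dt/dtau = 0.9646


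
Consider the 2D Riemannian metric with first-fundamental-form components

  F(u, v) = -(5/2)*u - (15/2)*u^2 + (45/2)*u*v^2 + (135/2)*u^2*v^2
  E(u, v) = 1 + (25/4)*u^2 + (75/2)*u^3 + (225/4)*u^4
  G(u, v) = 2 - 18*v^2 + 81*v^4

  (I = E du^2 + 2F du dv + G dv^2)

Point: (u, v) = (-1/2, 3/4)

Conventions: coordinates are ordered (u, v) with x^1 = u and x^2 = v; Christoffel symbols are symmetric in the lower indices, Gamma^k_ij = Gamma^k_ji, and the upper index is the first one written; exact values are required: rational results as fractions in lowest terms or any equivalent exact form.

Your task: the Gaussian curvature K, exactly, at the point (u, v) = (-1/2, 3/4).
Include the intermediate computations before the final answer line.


E = 89/64, F = 325/128, G = 4481/256, EG - F^2 = 4581/256 at the point
E_u = -25/4, E_v = 0, F_u = -325/16, F_v = 135/16, G_u = 0, G_v = 1755/16
E_vv = 0, F_uv = -135/2, G_uu = 0
Evaluate Brioschi's two determinant matrices M1, M2 and divide by (EG - F^2)^2.
M1 = [[-E_vv/2 + F_uv - G_uu/2, E_u/2, F_u - E_v/2], [F_v - G_u/2, E, F], [G_v/2, F, G]] = [[-135/2, -25/8, -325/16], [135/16, 89/64, 325/128], [1755/32, 325/128, 4481/256]]; det M1 = -135/2
M2 = [[0, E_v/2, G_u/2], [E_v/2, E, F], [G_u/2, F, G]] = [[0, 0, 0], [0, 89/64, 325/128], [0, 325/128, 4481/256]]; det M2 = 0
det M1 - det M2 = -135/2; K = -135/2 / (4581/256)^2 = -163840/777243

Answer: K = -163840/777243


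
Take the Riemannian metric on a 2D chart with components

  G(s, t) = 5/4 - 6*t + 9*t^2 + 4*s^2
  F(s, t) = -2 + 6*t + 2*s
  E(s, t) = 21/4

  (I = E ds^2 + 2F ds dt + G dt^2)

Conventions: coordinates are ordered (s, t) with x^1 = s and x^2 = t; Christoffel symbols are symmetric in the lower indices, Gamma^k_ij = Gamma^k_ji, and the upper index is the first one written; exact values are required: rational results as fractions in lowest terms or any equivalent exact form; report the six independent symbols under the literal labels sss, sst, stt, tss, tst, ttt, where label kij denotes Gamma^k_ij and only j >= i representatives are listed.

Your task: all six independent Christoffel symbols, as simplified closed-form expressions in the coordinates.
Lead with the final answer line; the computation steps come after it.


Answer: Gamma_sss = (-64*s - 192*t + 64)/(272*s^2 - 384*s*t + 128*s + 180*t^2 - 120*t + 41), Gamma_sst = (-128*s^2 - 384*s*t + 128*s)/(272*s^2 - 384*s*t + 128*s + 180*t^2 - 120*t + 41), Gamma_stt = (-256*s^3 + 384*s^2 - 576*s*t^2 + 96*s*t + 16*s + 24)/(272*s^2 - 384*s*t + 128*s + 180*t^2 - 120*t + 41), Gamma_tss = 168/(272*s^2 - 384*s*t + 128*s + 180*t^2 - 120*t + 41), Gamma_tst = 336*s/(272*s^2 - 384*s*t + 128*s + 180*t^2 - 120*t + 41), Gamma_ttt = (128*s^2 + 384*s*t - 320*s + 180*t - 60)/(272*s^2 - 384*s*t + 128*s + 180*t^2 - 120*t + 41)

E = 21/4; F = -2 + 6*t + 2*s; G = 5/4 - 6*t + 9*t^2 + 4*s^2
Gamma^k_ij = (1/2) g^{kl} (d_i g_jl + d_j g_il - d_l g_ij), with g^inv = (1/(EG-F^2)) [[G, -F], [-F, E]]
first partials: E_s = 0, E_t = 0, F_s = 2, F_t = 6, G_s = 8*s, G_t = -6 + 18*t
D = EG - F^2 = 41/16 - (15/2)*t + 8*s + (45/4)*t^2 - 24*s*t + 17*s^2
expanded: Gamma^s_ss = (G E_s - 2F F_s + F E_t)/(2D), Gamma^s_st = (G E_t - F G_s)/(2D), Gamma^s_tt = (2G F_t - G G_s - F G_t)/(2D), Gamma^t_ss = (2E F_s - E E_t - F E_s)/(2D), Gamma^t_st = (E G_s - F E_t)/(2D), Gamma^t_tt = (E G_t - 2F F_t + F G_s)/(2D); substitute and cancel common factors


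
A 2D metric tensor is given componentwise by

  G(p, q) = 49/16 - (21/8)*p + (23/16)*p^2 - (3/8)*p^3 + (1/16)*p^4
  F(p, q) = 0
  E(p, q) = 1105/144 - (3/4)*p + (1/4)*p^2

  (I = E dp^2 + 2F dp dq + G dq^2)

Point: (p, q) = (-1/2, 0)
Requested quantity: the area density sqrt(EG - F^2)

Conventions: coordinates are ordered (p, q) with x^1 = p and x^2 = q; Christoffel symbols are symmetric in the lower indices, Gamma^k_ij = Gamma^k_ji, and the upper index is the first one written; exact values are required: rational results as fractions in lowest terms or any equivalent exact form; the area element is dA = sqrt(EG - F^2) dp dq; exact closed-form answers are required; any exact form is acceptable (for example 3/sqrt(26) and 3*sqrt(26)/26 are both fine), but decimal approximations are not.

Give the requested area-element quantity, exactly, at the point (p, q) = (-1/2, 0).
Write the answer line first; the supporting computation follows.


Answer: sqrt(EG - F^2) = 35*sqrt(73)/48

E = 73/9, F = 0, G = 1225/256; EG - F^2 = 89425/2304


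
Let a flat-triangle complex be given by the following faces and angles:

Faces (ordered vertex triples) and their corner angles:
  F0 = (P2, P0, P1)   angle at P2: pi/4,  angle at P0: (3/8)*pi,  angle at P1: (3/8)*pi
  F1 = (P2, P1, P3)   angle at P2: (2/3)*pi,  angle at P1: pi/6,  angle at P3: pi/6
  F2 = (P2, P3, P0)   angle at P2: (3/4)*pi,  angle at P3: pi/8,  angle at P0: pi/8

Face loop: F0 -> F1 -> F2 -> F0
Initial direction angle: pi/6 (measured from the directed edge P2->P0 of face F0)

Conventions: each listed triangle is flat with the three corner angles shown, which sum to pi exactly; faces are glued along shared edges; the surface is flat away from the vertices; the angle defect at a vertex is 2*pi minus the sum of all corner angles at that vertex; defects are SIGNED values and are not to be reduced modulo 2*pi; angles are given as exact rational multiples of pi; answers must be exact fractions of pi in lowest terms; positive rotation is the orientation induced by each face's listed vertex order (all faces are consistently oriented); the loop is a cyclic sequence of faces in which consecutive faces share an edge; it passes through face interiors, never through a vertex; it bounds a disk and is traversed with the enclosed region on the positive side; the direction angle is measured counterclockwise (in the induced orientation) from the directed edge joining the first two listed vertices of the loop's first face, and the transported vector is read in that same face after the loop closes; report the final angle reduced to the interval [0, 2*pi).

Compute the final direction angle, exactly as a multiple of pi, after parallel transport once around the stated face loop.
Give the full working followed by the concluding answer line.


enclosed vertex P2: corner angles sum to (5/3)*pi, defect = 2*pi - (5/3)*pi = pi/3
final direction = starting direction + enclosed defect total, reduced mod 2*pi (induced orientation)
final angle = pi/6 + pi/3 = pi/2 (mod 2*pi)

Answer: final direction angle = pi/2


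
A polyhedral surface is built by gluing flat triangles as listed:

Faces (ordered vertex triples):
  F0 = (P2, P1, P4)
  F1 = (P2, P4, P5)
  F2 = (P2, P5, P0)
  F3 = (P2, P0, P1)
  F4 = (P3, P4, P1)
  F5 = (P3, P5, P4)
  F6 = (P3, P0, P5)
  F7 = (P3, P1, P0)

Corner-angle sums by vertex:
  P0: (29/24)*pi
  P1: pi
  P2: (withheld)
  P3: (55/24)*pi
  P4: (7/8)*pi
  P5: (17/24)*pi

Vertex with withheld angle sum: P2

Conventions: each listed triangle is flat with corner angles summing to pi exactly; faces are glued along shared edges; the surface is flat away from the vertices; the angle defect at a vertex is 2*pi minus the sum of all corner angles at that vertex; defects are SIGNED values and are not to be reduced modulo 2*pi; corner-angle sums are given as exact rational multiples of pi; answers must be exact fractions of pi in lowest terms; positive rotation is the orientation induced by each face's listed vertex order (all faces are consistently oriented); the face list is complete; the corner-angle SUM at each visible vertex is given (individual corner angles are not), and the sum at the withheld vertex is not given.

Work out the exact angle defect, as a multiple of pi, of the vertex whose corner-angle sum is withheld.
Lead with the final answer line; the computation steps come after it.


Answer: defect(P2) = pi/12

V = 6, E = 12, F = 8; chi = V - E + F = 2
Gauss-Bonnet: total defect = 2*pi*chi = 4*pi; visible defects sum to (47/12)*pi


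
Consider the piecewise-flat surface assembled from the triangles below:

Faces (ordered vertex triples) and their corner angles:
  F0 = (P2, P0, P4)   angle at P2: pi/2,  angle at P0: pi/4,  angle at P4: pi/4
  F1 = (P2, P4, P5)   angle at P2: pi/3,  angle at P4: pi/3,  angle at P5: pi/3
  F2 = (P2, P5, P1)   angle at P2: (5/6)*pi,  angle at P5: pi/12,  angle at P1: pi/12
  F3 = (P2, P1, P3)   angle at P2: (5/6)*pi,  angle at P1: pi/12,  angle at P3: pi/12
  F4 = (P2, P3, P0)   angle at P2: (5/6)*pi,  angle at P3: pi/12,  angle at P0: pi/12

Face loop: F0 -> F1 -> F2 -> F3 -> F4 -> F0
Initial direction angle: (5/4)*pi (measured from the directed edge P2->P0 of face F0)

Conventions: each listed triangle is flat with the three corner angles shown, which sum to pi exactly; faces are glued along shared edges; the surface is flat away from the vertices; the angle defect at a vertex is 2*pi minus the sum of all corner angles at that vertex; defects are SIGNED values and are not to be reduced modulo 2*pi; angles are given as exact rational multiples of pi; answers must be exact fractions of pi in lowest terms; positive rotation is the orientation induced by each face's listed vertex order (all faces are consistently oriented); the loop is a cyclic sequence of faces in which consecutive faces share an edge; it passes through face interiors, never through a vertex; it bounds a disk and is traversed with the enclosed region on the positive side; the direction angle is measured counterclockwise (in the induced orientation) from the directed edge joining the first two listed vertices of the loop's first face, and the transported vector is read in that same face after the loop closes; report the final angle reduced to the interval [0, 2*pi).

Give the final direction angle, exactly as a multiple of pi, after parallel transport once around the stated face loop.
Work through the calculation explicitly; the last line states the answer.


enclosed vertex P2: corner angles sum to (10/3)*pi, defect = 2*pi - (10/3)*pi = (-4/3)*pi
holonomy = initial angle + sum of enclosed defects (mod 2*pi), positive in the induced orientation
final angle = (5/4)*pi - (4/3)*pi = (23/12)*pi (mod 2*pi)

Answer: final direction angle = (23/12)*pi


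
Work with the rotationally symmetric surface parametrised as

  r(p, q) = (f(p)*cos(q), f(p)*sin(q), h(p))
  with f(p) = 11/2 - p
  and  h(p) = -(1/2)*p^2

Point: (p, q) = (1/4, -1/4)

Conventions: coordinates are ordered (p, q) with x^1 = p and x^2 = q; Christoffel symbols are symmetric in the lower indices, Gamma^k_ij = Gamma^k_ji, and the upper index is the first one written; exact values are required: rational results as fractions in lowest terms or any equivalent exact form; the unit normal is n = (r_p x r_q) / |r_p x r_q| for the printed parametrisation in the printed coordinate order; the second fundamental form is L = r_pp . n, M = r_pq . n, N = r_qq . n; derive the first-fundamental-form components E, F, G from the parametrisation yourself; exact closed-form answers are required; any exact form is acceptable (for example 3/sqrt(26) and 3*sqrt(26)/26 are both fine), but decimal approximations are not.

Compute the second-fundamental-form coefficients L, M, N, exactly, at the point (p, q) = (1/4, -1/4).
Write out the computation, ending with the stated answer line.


f = 21/4, f' = -1, f'' = 0, h' = -1/4, h'' = -1
E = 17/16, F = 0, G = 441/16; answer radicand W^2 = 17/16
unnormalised second-form numerators: l = 1, m = 0, n = -21/16; L = l/sqrt(17/16), and similarly M = m/sqrt(W^2), N = n/sqrt(W^2)

Answer: L = 4*sqrt(17)/17, M = 0, N = -21*sqrt(17)/68


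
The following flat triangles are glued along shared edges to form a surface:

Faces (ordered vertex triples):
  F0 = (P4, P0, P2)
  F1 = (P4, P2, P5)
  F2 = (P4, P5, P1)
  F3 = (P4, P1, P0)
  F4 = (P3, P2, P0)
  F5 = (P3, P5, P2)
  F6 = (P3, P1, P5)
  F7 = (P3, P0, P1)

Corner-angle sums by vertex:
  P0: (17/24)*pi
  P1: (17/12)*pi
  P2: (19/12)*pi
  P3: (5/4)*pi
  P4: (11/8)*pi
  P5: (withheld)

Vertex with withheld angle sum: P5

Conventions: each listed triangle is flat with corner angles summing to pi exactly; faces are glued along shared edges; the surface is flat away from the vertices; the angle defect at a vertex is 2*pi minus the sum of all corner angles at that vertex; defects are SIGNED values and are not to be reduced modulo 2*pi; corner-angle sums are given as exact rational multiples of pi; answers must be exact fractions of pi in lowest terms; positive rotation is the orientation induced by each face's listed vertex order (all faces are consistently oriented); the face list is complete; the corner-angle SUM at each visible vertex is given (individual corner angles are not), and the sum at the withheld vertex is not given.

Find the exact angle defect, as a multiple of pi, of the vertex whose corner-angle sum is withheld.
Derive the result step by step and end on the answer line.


V = 6, E = 12, F = 8; chi = V - E + F = 2
Gauss-Bonnet: total defect = 2*pi*chi = 4*pi; visible defects sum to (11/3)*pi

Answer: defect(P5) = pi/3


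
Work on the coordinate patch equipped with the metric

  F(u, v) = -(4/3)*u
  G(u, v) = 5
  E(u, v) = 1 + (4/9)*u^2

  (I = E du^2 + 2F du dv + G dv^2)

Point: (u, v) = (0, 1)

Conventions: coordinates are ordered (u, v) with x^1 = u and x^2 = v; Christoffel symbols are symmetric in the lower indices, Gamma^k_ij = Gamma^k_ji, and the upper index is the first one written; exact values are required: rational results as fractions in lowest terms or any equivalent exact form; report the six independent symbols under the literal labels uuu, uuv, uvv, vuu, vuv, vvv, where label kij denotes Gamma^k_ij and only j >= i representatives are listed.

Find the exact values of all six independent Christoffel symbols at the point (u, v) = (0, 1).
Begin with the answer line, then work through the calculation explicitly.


Answer: Gamma_uuu = 0, Gamma_uuv = 0, Gamma_uvv = 0, Gamma_vuu = -4/15, Gamma_vuv = 0, Gamma_vvv = 0

E = 1, F = 0, G = 5 at the point
E_u = 0, E_v = 0, F_u = -4/3, F_v = 0, G_u = 0, G_v = 0
EG - F^2 = 5;  g^inv = (1/5) * [[5, 0], [0, 1]]
first-kind symbols [ij,l] = (1/2)(d_i g_jl + d_j g_il - d_l g_ij): [uu,u] = E_u/2 = 0, [uu,v] = F_u - E_v/2 = -4/3, [uv,u] = E_v/2 = 0, [uv,v] = G_u/2 = 0, [vv,u] = F_v - G_u/2 = 0, [vv,v] = G_v/2 = 0
Gamma^u_ij = (G*[ij,u] - F*[ij,v])/(EG - F^2), Gamma^v_ij = (E*[ij,v] - F*[ij,u])/(EG - F^2)


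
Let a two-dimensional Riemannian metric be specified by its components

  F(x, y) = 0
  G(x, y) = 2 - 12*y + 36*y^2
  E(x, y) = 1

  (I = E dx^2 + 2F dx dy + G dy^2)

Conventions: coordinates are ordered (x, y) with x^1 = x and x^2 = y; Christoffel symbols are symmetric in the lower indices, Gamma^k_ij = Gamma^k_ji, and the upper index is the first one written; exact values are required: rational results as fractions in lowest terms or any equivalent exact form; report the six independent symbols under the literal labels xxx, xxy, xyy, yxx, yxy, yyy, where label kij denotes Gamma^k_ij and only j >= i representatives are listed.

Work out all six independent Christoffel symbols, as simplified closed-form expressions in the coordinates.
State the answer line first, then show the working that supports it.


Answer: Gamma_xxx = 0, Gamma_xxy = 0, Gamma_xyy = 0, Gamma_yxx = 0, Gamma_yxy = 0, Gamma_yyy = (18*y - 3)/(18*y^2 - 6*y + 1)

E = 1; F = 0; G = 2 - 12*y + 36*y^2
Gamma^k_ij = (1/2) g^{kl} (d_i g_jl + d_j g_il - d_l g_ij), with g^inv = (1/(EG-F^2)) [[G, -F], [-F, E]]
first partials: E_x = 0, E_y = 0, F_x = 0, F_y = 0, G_x = 0, G_y = -12 + 72*y
D = EG - F^2 = 2 - 12*y + 36*y^2
expanded: Gamma^x_xx = (G E_x - 2F F_x + F E_y)/(2D), Gamma^x_xy = (G E_y - F G_x)/(2D), Gamma^x_yy = (2G F_y - G G_x - F G_y)/(2D), Gamma^y_xx = (2E F_x - E E_y - F E_x)/(2D), Gamma^y_xy = (E G_x - F E_y)/(2D), Gamma^y_yy = (E G_y - 2F F_y + F G_x)/(2D); substitute and cancel common factors


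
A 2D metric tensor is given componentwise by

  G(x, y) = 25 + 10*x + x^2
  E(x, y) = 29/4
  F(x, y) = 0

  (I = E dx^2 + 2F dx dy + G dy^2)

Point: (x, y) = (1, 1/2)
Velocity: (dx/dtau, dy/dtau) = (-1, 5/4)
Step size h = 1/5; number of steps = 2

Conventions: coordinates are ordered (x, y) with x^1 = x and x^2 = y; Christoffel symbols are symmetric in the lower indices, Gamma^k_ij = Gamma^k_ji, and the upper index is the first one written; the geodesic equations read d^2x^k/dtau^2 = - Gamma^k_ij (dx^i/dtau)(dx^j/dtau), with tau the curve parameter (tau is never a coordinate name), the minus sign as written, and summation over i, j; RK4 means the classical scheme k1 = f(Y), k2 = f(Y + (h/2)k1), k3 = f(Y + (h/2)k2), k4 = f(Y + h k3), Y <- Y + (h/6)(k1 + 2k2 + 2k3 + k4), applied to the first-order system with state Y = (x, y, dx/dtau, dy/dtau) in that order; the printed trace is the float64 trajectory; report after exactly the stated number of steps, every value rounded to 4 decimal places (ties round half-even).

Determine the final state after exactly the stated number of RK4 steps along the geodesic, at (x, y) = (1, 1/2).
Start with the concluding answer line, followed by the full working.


Answer: x = 0.7098, y = 1.0288, dx/dtau = -0.4372, dy/dtau = 1.3803

f(Y) = (dx/dtau, dy/dtau, -Gamma^x_ij Y'^i Y'^j, -Gamma^y_ij Y'^i Y'^j) with the Gammas evaluated at the stage position; h = 0.200000; intermediate values shown to 6 dp
step 0: x = 1.0000, y = 0.5000, dx/dtau = -1.0000, dy/dtau = 1.2500
step 1:
  k1: at (x, y) = (1.000000, 0.500000), (dx/dtau, dy/dtau) = (-1.000000, 1.250000); Gamma_xxx = 0.000000, Gamma_xxy = 0.000000, Gamma_xyy = -0.827586, Gamma_yxx = 0.000000, Gamma_yxy = 0.166667, Gamma_yyy = 0.000000; k1 = (-1.000000, 1.250000, 1.293103, 0.416667)
  k2: at (x, y) = (0.900000, 0.625000), (dx/dtau, dy/dtau) = (-0.870690, 1.291667); Gamma_xxx = 0.000000, Gamma_xxy = 0.000000, Gamma_xyy = -0.813793, Gamma_yxx = 0.000000, Gamma_yxy = 0.169492, Gamma_yyy = 0.000000; k2 = (-0.870690, 1.291667, 1.357735, 0.381234)
  k3: at (x, y) = (0.912931, 0.629167), (dx/dtau, dy/dtau) = (-0.864227, 1.288123); Gamma_xxx = 0.000000, Gamma_xxy = 0.000000, Gamma_xyy = -0.815577, Gamma_yxx = 0.000000, Gamma_yxy = 0.169121, Gamma_yyy = 0.000000; k3 = (-0.864227, 1.288123, 1.353255, 0.376541)
  k4: at (x, y) = (0.827155, 0.757625), (dx/dtau, dy/dtau) = (-0.729349, 1.325308); Gamma_xxx = 0.000000, Gamma_xxy = 0.000000, Gamma_xyy = -0.803745, Gamma_yxx = 0.000000, Gamma_yxy = 0.171610, Gamma_yyy = 0.000000; k4 = (-0.729349, 1.325308, 1.411732, 0.331761)
  Y <- Y + (h/6)(k1 + 2k2 + 2k3 + k4): x = 0.8267, y = 0.7578, dx/dtau = -0.7291, dy/dtau = 1.3255
step 2:
  k1: at (x, y) = (0.826694, 0.757830), (dx/dtau, dy/dtau) = (-0.729106, 1.325466); Gamma_xxx = 0.000000, Gamma_xxy = 0.000000, Gamma_xyy = -0.803682, Gamma_yxx = 0.000000, Gamma_yxy = 0.171624, Gamma_yyy = 0.000000; k1 = (-0.729106, 1.325466, 1.411957, 0.331717)
  k2: at (x, y) = (0.753783, 0.890376), (dx/dtau, dy/dtau) = (-0.587910, 1.358638); Gamma_xxx = 0.000000, Gamma_xxy = 0.000000, Gamma_xyy = -0.793625, Gamma_yxx = 0.000000, Gamma_yxy = 0.173799, Gamma_yyy = 0.000000; k2 = (-0.587910, 1.358638, 1.464950, 0.277646)
  k3: at (x, y) = (0.767903, 0.893693), (dx/dtau, dy/dtau) = (-0.582611, 1.353231); Gamma_xxx = 0.000000, Gamma_xxy = 0.000000, Gamma_xyy = -0.795573, Gamma_yxx = 0.000000, Gamma_yxy = 0.173373, Gamma_yyy = 0.000000; k3 = (-0.582611, 1.353231, 1.456879, 0.273377)
  k4: at (x, y) = (0.710172, 1.028476), (dx/dtau, dy/dtau) = (-0.437730, 1.380141); Gamma_xxx = 0.000000, Gamma_xxy = 0.000000, Gamma_xyy = -0.787610, Gamma_yxx = 0.000000, Gamma_yxy = 0.175126, Gamma_yyy = 0.000000; k4 = (-0.437730, 1.380141, 1.500232, 0.211598)
  Y <- Y + (h/6)(k1 + 2k2 + 2k3 + k4): x = 0.7098, y = 1.0288, dx/dtau = -0.4372, dy/dtau = 1.3803


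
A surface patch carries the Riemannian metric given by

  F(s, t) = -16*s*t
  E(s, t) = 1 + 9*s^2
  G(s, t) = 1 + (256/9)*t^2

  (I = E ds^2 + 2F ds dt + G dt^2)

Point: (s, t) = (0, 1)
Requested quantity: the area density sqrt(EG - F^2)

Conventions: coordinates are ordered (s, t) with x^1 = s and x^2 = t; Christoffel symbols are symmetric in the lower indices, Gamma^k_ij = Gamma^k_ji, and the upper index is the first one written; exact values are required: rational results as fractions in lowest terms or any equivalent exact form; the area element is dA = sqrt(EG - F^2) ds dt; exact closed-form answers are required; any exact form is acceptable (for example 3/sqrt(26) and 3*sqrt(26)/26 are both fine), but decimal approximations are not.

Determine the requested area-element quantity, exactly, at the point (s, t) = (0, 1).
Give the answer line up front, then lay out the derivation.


Answer: sqrt(EG - F^2) = sqrt(265)/3

E = 1, F = 0, G = 265/9; EG - F^2 = 265/9


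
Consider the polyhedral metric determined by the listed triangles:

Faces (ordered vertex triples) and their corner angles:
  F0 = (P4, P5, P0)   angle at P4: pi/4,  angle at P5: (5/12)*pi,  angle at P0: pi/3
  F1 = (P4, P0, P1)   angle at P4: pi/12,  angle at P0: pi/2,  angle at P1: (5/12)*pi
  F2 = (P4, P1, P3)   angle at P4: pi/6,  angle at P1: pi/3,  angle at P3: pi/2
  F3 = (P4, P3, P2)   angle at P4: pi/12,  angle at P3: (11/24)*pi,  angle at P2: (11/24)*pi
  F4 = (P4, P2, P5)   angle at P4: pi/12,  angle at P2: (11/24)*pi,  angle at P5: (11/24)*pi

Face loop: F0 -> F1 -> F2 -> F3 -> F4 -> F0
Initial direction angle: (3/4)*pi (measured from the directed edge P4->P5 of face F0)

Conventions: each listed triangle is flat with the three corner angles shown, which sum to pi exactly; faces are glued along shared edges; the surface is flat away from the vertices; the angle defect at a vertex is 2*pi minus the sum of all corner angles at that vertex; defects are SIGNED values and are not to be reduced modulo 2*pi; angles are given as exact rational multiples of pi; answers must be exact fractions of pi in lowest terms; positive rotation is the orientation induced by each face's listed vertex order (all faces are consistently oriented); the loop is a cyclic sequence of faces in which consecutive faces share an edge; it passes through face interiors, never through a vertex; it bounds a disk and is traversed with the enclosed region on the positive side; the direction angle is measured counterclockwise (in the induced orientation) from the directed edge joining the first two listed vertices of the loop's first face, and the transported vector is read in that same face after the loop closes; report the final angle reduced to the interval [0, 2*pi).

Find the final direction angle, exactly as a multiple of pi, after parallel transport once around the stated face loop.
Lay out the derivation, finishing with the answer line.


enclosed vertex P4: corner angles sum to (2/3)*pi, defect = 2*pi - (2/3)*pi = (4/3)*pi
holonomy = initial angle + sum of enclosed defects (mod 2*pi), positive in the induced orientation
final angle = (3/4)*pi + (4/3)*pi = pi/12 (mod 2*pi)

Answer: final direction angle = pi/12
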